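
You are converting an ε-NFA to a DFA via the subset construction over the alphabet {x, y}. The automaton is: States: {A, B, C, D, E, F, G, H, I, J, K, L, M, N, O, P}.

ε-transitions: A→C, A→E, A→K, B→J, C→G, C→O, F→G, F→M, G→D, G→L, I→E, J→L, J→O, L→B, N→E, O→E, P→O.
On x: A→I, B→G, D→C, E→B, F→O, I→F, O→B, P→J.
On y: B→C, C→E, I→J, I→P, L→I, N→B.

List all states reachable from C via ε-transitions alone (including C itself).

Start with {C}.
From C via ε: add G, O.
From G via ε: add D, L.
From O via ε: add E.
From L via ε: add B.
From B via ε: add J.
No new states can be added; the closed set is {B, C, D, E, G, J, L, O}.

{B, C, D, E, G, J, L, O}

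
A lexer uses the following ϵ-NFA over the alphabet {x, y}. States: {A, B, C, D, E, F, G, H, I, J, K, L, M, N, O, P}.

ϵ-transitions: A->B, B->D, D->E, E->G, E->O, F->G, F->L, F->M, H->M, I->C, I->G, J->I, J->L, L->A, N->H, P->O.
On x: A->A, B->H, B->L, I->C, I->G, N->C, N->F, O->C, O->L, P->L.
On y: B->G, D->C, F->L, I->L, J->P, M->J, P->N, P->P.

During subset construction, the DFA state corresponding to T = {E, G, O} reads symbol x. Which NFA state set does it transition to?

O on x → {C, L}.
No x-transition from E, G.
Union after reading x: {C, L}.
Now take the ϵ-closure:
From L via ϵ: add A.
From A via ϵ: add B.
From B via ϵ: add D.
From D via ϵ: add E.
From E via ϵ: add G, O.
No new states can be added; the closed set is {A, B, C, D, E, G, L, O}.

{A, B, C, D, E, G, L, O}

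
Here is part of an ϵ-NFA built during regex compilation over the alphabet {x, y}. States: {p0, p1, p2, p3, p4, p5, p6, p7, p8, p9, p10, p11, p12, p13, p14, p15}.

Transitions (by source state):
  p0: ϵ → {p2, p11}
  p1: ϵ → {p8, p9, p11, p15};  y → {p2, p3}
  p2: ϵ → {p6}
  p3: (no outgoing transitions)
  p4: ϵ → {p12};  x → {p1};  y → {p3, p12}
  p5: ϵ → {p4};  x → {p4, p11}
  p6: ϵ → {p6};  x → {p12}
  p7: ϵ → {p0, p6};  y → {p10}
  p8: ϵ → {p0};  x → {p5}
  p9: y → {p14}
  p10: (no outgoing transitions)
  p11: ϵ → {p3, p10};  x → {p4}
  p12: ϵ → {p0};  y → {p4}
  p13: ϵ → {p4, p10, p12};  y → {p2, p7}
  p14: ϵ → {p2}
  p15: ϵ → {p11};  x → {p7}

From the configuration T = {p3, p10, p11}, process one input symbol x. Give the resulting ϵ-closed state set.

{p0, p2, p3, p4, p6, p10, p11, p12}

p11 on x → {p4}.
No x-transition from p3, p10.
Union after reading x: {p4}.
Now take the ϵ-closure:
From p4 via ϵ: add p12.
From p12 via ϵ: add p0.
From p0 via ϵ: add p2, p11.
From p2 via ϵ: add p6.
From p11 via ϵ: add p3, p10.
No new states can be added; the closed set is {p0, p2, p3, p4, p6, p10, p11, p12}.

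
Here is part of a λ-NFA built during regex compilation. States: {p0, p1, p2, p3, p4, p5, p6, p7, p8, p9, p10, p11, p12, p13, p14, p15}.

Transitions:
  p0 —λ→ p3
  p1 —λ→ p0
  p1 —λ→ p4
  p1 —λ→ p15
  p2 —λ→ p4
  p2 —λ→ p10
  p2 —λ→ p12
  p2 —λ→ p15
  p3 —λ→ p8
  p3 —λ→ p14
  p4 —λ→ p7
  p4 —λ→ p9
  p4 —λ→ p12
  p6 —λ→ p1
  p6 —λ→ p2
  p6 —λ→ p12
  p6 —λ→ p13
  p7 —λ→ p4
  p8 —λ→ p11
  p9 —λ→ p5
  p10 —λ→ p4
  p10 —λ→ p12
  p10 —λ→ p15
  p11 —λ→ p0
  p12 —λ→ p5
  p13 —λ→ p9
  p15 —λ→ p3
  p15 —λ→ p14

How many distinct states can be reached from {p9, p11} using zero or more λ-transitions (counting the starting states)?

Start with {p9, p11}.
From p9 via λ: add p5.
From p11 via λ: add p0.
From p0 via λ: add p3.
From p3 via λ: add p8, p14.
λ-closure = {p0, p3, p5, p8, p9, p11, p14}, which has 7 states.

7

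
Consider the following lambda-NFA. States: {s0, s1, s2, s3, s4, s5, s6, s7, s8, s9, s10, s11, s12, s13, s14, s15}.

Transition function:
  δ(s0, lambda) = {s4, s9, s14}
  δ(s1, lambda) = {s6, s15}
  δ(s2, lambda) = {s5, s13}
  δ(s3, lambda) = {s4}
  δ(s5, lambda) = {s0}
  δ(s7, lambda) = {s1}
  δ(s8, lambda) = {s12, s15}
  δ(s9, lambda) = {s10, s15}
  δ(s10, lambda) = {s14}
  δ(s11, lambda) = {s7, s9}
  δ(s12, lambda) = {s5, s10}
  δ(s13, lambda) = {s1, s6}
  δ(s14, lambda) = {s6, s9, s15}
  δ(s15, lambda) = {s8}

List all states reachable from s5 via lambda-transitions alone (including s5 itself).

Start with {s5}.
From s5 via lambda: add s0.
From s0 via lambda: add s4, s9, s14.
From s9 via lambda: add s10, s15.
From s14 via lambda: add s6.
From s15 via lambda: add s8.
From s8 via lambda: add s12.
No new states can be added; the closed set is {s0, s4, s5, s6, s8, s9, s10, s12, s14, s15}.

{s0, s4, s5, s6, s8, s9, s10, s12, s14, s15}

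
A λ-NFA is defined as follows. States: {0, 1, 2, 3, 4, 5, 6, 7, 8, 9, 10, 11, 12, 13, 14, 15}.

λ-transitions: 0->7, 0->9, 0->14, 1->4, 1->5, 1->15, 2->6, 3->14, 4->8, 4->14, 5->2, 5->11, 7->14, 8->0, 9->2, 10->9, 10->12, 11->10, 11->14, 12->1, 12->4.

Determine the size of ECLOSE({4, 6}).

Start with {4, 6}.
From 4 via λ: add 8, 14.
From 8 via λ: add 0.
From 0 via λ: add 7, 9.
From 9 via λ: add 2.
λ-closure = {0, 2, 4, 6, 7, 8, 9, 14}, which has 8 states.

8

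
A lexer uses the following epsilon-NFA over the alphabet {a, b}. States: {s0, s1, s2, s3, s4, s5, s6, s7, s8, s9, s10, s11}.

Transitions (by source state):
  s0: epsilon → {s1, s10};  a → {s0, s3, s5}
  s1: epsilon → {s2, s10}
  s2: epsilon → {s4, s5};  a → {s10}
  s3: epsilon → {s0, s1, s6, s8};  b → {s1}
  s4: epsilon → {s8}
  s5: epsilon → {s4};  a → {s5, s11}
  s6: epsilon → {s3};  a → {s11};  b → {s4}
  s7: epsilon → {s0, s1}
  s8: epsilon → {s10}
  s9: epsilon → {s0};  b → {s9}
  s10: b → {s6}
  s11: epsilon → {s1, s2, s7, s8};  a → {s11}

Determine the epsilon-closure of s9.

{s0, s1, s2, s4, s5, s8, s9, s10}

Start with {s9}.
From s9 via epsilon: add s0.
From s0 via epsilon: add s1, s10.
From s1 via epsilon: add s2.
From s2 via epsilon: add s4, s5.
From s4 via epsilon: add s8.
No new states can be added; the closed set is {s0, s1, s2, s4, s5, s8, s9, s10}.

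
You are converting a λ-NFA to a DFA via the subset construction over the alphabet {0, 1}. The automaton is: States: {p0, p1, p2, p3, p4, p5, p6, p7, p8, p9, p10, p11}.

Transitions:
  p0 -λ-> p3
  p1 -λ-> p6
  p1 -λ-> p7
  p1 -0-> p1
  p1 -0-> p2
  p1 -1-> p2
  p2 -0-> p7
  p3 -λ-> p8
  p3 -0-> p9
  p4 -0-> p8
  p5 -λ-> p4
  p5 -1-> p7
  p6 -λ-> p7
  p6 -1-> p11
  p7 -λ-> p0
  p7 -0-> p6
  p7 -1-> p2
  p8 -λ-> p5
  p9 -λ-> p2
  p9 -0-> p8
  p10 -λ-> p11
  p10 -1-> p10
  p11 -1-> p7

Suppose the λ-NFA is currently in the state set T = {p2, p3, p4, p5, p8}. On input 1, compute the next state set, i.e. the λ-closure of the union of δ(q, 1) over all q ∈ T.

{p0, p3, p4, p5, p7, p8}

p5 on 1 → {p7}.
No 1-transition from p2, p3, p4, p8.
Union after reading 1: {p7}.
Now take the λ-closure:
From p7 via λ: add p0.
From p0 via λ: add p3.
From p3 via λ: add p8.
From p8 via λ: add p5.
From p5 via λ: add p4.
No new states can be added; the closed set is {p0, p3, p4, p5, p7, p8}.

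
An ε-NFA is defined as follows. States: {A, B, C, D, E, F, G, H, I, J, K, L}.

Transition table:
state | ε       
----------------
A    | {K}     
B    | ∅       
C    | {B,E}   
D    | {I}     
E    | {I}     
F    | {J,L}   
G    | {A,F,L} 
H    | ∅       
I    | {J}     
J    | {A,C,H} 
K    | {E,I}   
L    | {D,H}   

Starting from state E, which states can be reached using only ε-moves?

{A, B, C, E, H, I, J, K}

Start with {E}.
From E via ε: add I.
From I via ε: add J.
From J via ε: add A, C, H.
From A via ε: add K.
From C via ε: add B.
No new states can be added; the closed set is {A, B, C, E, H, I, J, K}.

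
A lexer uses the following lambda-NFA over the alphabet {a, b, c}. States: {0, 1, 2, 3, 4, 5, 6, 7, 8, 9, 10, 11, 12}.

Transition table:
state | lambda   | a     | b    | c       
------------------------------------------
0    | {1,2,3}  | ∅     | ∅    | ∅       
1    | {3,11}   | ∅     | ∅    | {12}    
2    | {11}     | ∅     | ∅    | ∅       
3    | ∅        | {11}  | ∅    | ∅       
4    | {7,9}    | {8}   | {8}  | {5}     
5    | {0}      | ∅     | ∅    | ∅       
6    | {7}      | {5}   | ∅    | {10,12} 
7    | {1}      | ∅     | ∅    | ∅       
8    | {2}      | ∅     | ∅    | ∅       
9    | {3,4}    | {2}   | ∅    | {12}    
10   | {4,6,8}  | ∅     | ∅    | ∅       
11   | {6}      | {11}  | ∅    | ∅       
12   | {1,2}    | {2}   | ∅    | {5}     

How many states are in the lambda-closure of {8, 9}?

Start with {8, 9}.
From 8 via lambda: add 2.
From 9 via lambda: add 3, 4.
From 2 via lambda: add 11.
From 4 via lambda: add 7.
From 7 via lambda: add 1.
From 11 via lambda: add 6.
lambda-closure = {1, 2, 3, 4, 6, 7, 8, 9, 11}, which has 9 states.

9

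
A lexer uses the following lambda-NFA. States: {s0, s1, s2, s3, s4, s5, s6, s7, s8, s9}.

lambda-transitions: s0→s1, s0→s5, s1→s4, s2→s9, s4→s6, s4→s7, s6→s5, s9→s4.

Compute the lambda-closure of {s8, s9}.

{s4, s5, s6, s7, s8, s9}

Start with {s8, s9}.
From s9 via lambda: add s4.
From s4 via lambda: add s6, s7.
From s6 via lambda: add s5.
No new states can be added; the closed set is {s4, s5, s6, s7, s8, s9}.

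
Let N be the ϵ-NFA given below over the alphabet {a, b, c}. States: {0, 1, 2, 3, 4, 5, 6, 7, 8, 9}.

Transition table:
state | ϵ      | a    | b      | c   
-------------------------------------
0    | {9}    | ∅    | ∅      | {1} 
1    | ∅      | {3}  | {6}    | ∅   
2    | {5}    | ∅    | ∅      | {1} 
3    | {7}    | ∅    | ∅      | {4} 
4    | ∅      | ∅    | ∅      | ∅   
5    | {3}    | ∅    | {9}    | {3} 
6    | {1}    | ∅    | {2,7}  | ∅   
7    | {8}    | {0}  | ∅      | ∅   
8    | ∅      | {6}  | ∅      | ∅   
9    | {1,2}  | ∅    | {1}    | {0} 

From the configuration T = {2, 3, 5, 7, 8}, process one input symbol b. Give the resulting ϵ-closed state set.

5 on b → {9}.
No b-transition from 2, 3, 7, 8.
Union after reading b: {9}.
Now take the ϵ-closure:
From 9 via ϵ: add 1, 2.
From 2 via ϵ: add 5.
From 5 via ϵ: add 3.
From 3 via ϵ: add 7.
From 7 via ϵ: add 8.
No new states can be added; the closed set is {1, 2, 3, 5, 7, 8, 9}.

{1, 2, 3, 5, 7, 8, 9}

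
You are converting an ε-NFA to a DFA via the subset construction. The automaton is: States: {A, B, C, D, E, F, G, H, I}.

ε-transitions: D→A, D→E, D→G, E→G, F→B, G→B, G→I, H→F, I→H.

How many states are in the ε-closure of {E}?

Start with {E}.
From E via ε: add G.
From G via ε: add B, I.
From I via ε: add H.
From H via ε: add F.
ε-closure = {B, E, F, G, H, I}, which has 6 states.

6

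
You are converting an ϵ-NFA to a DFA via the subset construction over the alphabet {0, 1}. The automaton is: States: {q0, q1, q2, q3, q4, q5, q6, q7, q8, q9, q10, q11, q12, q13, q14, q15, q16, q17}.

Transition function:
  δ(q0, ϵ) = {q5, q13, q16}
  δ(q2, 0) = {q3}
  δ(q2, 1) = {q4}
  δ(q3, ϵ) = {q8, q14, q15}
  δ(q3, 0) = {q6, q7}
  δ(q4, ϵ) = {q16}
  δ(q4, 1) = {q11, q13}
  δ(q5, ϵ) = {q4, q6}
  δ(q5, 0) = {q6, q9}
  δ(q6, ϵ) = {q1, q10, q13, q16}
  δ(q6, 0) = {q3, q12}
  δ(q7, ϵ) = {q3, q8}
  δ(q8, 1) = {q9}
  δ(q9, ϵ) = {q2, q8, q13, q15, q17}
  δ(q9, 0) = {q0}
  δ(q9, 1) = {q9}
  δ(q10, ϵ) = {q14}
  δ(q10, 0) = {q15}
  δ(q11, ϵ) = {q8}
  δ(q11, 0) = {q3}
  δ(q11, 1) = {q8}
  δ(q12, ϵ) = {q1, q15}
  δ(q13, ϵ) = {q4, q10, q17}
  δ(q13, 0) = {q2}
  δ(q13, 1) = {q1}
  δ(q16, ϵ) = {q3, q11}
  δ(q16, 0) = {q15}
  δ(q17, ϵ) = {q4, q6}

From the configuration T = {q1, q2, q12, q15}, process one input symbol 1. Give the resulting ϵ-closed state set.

q2 on 1 → {q4}.
No 1-transition from q1, q12, q15.
Union after reading 1: {q4}.
Now take the ϵ-closure:
From q4 via ϵ: add q16.
From q16 via ϵ: add q3, q11.
From q3 via ϵ: add q8, q14, q15.
No new states can be added; the closed set is {q3, q4, q8, q11, q14, q15, q16}.

{q3, q4, q8, q11, q14, q15, q16}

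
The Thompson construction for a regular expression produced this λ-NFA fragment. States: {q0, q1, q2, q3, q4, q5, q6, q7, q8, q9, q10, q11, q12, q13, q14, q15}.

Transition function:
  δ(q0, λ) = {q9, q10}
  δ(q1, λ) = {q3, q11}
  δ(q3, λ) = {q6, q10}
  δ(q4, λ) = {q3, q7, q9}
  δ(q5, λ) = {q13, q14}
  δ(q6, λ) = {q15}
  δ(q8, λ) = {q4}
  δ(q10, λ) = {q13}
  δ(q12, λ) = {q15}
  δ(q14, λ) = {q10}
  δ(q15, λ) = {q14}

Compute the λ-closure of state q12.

{q10, q12, q13, q14, q15}

Start with {q12}.
From q12 via λ: add q15.
From q15 via λ: add q14.
From q14 via λ: add q10.
From q10 via λ: add q13.
No new states can be added; the closed set is {q10, q12, q13, q14, q15}.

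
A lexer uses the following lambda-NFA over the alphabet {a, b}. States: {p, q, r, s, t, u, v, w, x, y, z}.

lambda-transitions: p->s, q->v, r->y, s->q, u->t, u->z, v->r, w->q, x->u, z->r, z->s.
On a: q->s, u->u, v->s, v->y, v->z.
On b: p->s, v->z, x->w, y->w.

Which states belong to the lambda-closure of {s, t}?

Start with {s, t}.
From s via lambda: add q.
From q via lambda: add v.
From v via lambda: add r.
From r via lambda: add y.
No new states can be added; the closed set is {q, r, s, t, v, y}.

{q, r, s, t, v, y}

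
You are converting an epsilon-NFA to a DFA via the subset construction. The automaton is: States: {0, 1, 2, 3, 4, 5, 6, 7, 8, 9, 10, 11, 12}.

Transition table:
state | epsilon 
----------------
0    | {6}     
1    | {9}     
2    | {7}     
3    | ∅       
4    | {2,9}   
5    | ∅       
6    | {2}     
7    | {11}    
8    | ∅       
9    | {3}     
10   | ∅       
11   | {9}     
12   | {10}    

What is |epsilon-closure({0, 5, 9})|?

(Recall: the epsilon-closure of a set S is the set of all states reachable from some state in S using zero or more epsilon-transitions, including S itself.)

Start with {0, 5, 9}.
From 0 via epsilon: add 6.
From 9 via epsilon: add 3.
From 6 via epsilon: add 2.
From 2 via epsilon: add 7.
From 7 via epsilon: add 11.
epsilon-closure = {0, 2, 3, 5, 6, 7, 9, 11}, which has 8 states.

8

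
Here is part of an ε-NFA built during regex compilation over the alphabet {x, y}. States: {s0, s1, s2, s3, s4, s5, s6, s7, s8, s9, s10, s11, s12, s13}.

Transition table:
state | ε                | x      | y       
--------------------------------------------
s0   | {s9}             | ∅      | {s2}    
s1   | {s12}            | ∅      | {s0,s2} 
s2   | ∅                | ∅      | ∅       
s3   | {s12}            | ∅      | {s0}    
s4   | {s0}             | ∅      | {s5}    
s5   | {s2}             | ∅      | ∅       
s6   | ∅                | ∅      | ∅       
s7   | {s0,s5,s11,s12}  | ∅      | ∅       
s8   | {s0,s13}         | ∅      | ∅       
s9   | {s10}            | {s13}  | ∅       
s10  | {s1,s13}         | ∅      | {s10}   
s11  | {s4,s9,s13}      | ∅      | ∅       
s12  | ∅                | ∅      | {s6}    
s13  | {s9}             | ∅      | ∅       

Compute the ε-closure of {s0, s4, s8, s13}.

{s0, s1, s4, s8, s9, s10, s12, s13}

Start with {s0, s4, s8, s13}.
From s0 via ε: add s9.
From s9 via ε: add s10.
From s10 via ε: add s1.
From s1 via ε: add s12.
No new states can be added; the closed set is {s0, s1, s4, s8, s9, s10, s12, s13}.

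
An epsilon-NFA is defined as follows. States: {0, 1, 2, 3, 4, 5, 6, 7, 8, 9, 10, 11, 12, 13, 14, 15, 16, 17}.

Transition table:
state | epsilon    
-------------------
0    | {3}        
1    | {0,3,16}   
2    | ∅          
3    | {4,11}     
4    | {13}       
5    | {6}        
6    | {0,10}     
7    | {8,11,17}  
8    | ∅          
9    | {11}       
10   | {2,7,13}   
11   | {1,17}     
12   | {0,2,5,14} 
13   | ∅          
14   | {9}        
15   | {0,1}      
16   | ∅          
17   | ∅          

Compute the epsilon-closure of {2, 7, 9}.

{0, 1, 2, 3, 4, 7, 8, 9, 11, 13, 16, 17}

Start with {2, 7, 9}.
From 7 via epsilon: add 8, 11, 17.
From 11 via epsilon: add 1.
From 1 via epsilon: add 0, 3, 16.
From 3 via epsilon: add 4.
From 4 via epsilon: add 13.
No new states can be added; the closed set is {0, 1, 2, 3, 4, 7, 8, 9, 11, 13, 16, 17}.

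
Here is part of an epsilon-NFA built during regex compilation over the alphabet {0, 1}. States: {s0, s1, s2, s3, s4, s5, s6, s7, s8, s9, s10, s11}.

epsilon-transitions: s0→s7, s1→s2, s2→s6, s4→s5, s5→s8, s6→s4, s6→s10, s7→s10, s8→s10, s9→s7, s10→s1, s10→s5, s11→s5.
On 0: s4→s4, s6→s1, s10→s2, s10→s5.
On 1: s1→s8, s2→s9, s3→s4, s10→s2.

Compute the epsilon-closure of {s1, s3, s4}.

{s1, s2, s3, s4, s5, s6, s8, s10}

Start with {s1, s3, s4}.
From s1 via epsilon: add s2.
From s4 via epsilon: add s5.
From s2 via epsilon: add s6.
From s5 via epsilon: add s8.
From s6 via epsilon: add s10.
No new states can be added; the closed set is {s1, s2, s3, s4, s5, s6, s8, s10}.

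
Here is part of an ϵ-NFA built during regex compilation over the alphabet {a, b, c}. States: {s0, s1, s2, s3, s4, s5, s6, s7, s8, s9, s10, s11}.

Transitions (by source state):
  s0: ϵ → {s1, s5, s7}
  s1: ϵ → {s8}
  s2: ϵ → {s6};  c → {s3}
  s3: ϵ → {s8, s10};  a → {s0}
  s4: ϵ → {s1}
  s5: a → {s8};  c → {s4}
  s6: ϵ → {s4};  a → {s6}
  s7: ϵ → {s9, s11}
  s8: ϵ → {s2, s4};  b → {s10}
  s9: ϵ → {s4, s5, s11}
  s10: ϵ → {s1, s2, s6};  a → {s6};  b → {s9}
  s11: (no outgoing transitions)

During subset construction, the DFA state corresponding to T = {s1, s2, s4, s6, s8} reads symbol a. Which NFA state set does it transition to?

s6 on a → {s6}.
No a-transition from s1, s2, s4, s8.
Union after reading a: {s6}.
Now take the ϵ-closure:
From s6 via ϵ: add s4.
From s4 via ϵ: add s1.
From s1 via ϵ: add s8.
From s8 via ϵ: add s2.
No new states can be added; the closed set is {s1, s2, s4, s6, s8}.

{s1, s2, s4, s6, s8}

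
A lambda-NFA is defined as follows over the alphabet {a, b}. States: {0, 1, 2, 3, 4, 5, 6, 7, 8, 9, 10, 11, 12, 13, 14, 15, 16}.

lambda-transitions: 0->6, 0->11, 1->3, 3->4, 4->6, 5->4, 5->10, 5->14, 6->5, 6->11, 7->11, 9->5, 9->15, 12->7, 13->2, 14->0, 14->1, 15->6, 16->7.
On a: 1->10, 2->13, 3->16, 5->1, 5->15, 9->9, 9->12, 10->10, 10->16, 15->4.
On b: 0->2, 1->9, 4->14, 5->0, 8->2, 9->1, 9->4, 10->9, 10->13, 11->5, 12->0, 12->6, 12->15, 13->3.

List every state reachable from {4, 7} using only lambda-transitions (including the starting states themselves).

Start with {4, 7}.
From 4 via lambda: add 6.
From 7 via lambda: add 11.
From 6 via lambda: add 5.
From 5 via lambda: add 10, 14.
From 14 via lambda: add 0, 1.
From 1 via lambda: add 3.
No new states can be added; the closed set is {0, 1, 3, 4, 5, 6, 7, 10, 11, 14}.

{0, 1, 3, 4, 5, 6, 7, 10, 11, 14}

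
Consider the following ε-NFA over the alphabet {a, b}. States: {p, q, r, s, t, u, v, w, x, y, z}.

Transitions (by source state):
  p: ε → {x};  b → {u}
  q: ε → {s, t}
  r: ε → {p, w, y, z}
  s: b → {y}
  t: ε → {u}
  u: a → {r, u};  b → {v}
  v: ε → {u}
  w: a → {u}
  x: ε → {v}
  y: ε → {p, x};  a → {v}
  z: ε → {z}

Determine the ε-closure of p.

Start with {p}.
From p via ε: add x.
From x via ε: add v.
From v via ε: add u.
No new states can be added; the closed set is {p, u, v, x}.

{p, u, v, x}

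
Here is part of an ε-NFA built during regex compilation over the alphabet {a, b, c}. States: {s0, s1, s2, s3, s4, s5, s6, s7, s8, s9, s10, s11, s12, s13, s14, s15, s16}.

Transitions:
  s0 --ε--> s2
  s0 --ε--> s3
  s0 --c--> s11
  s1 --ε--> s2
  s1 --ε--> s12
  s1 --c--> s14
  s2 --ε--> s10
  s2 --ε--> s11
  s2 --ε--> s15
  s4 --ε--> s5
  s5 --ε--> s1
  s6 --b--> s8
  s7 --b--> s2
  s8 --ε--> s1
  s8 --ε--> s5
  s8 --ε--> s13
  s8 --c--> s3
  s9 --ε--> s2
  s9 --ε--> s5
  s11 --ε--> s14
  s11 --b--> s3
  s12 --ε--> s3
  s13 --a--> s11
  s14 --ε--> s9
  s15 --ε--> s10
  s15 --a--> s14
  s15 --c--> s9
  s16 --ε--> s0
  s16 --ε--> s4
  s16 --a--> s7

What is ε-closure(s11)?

{s1, s2, s3, s5, s9, s10, s11, s12, s14, s15}

Start with {s11}.
From s11 via ε: add s14.
From s14 via ε: add s9.
From s9 via ε: add s2, s5.
From s2 via ε: add s10, s15.
From s5 via ε: add s1.
From s1 via ε: add s12.
From s12 via ε: add s3.
No new states can be added; the closed set is {s1, s2, s3, s5, s9, s10, s11, s12, s14, s15}.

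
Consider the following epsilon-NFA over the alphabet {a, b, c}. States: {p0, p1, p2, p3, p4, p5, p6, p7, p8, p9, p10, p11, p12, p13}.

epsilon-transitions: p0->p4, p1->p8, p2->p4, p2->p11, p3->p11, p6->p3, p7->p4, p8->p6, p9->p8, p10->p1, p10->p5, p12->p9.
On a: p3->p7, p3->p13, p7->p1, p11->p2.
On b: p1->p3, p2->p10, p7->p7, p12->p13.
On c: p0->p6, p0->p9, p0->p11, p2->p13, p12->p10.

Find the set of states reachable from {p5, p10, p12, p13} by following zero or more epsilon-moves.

{p1, p3, p5, p6, p8, p9, p10, p11, p12, p13}

Start with {p5, p10, p12, p13}.
From p10 via epsilon: add p1.
From p12 via epsilon: add p9.
From p1 via epsilon: add p8.
From p8 via epsilon: add p6.
From p6 via epsilon: add p3.
From p3 via epsilon: add p11.
No new states can be added; the closed set is {p1, p3, p5, p6, p8, p9, p10, p11, p12, p13}.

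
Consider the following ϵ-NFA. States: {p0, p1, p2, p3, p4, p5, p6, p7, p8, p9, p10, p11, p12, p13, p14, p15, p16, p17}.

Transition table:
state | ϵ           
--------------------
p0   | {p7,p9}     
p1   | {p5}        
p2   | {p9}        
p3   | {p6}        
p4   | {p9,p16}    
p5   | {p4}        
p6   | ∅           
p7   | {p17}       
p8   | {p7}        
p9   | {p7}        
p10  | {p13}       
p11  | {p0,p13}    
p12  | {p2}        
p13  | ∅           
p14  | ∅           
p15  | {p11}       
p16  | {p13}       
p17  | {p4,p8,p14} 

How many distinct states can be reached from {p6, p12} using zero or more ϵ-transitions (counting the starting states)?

Start with {p6, p12}.
From p12 via ϵ: add p2.
From p2 via ϵ: add p9.
From p9 via ϵ: add p7.
From p7 via ϵ: add p17.
From p17 via ϵ: add p4, p8, p14.
From p4 via ϵ: add p16.
From p16 via ϵ: add p13.
ϵ-closure = {p2, p4, p6, p7, p8, p9, p12, p13, p14, p16, p17}, which has 11 states.

11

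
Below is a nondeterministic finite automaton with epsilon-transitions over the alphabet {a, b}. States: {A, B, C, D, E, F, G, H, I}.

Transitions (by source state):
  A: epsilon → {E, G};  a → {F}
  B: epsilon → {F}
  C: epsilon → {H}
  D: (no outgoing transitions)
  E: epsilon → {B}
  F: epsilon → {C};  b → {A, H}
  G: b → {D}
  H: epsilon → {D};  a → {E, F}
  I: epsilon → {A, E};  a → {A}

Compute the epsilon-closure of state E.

{B, C, D, E, F, H}

Start with {E}.
From E via epsilon: add B.
From B via epsilon: add F.
From F via epsilon: add C.
From C via epsilon: add H.
From H via epsilon: add D.
No new states can be added; the closed set is {B, C, D, E, F, H}.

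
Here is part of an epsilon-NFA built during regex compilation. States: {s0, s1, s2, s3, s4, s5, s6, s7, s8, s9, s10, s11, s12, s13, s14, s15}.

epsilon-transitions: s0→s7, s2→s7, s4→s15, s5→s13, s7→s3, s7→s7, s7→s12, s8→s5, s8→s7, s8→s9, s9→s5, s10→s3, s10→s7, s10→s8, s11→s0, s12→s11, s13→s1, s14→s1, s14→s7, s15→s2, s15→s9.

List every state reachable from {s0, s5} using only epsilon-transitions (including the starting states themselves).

Start with {s0, s5}.
From s0 via epsilon: add s7.
From s5 via epsilon: add s13.
From s7 via epsilon: add s3, s12.
From s13 via epsilon: add s1.
From s12 via epsilon: add s11.
No new states can be added; the closed set is {s0, s1, s3, s5, s7, s11, s12, s13}.

{s0, s1, s3, s5, s7, s11, s12, s13}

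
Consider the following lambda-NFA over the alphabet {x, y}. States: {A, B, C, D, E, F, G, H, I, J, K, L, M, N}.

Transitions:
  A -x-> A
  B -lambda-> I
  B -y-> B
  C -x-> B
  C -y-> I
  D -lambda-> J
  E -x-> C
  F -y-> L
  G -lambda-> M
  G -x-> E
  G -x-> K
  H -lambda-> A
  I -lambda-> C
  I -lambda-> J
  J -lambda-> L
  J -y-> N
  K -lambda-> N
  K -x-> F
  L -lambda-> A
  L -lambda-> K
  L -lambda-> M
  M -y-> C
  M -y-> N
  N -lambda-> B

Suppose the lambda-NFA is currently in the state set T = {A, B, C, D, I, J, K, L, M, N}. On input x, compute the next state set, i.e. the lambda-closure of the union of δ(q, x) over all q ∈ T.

A on x → {A}.
C on x → {B}.
K on x → {F}.
No x-transition from B, D, I, J, L, M, N.
Union after reading x: {A, B, F}.
Now take the lambda-closure:
From B via lambda: add I.
From I via lambda: add C, J.
From J via lambda: add L.
From L via lambda: add K, M.
From K via lambda: add N.
No new states can be added; the closed set is {A, B, C, F, I, J, K, L, M, N}.

{A, B, C, F, I, J, K, L, M, N}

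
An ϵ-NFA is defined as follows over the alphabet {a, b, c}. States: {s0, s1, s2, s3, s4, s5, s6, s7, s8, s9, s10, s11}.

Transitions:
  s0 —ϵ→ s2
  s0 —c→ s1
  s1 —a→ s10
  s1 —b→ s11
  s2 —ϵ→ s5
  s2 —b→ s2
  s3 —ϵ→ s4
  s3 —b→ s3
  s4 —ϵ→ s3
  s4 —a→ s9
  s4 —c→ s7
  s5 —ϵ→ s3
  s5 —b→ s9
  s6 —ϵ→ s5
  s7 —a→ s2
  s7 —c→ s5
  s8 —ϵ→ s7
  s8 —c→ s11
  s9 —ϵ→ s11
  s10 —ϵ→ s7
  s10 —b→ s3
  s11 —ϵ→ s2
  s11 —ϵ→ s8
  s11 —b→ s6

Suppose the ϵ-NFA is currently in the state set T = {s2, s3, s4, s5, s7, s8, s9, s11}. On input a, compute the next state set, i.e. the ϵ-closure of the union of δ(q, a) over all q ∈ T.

{s2, s3, s4, s5, s7, s8, s9, s11}

s4 on a → {s9}.
s7 on a → {s2}.
No a-transition from s2, s3, s5, s8, s9, s11.
Union after reading a: {s2, s9}.
Now take the ϵ-closure:
From s2 via ϵ: add s5.
From s9 via ϵ: add s11.
From s5 via ϵ: add s3.
From s11 via ϵ: add s8.
From s3 via ϵ: add s4.
From s8 via ϵ: add s7.
No new states can be added; the closed set is {s2, s3, s4, s5, s7, s8, s9, s11}.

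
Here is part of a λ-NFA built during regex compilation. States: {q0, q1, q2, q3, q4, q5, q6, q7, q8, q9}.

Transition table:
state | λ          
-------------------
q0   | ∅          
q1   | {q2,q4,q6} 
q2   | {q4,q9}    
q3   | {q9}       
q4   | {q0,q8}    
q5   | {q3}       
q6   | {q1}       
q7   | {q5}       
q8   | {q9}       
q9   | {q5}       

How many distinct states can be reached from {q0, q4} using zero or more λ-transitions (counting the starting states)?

Start with {q0, q4}.
From q4 via λ: add q8.
From q8 via λ: add q9.
From q9 via λ: add q5.
From q5 via λ: add q3.
λ-closure = {q0, q3, q4, q5, q8, q9}, which has 6 states.

6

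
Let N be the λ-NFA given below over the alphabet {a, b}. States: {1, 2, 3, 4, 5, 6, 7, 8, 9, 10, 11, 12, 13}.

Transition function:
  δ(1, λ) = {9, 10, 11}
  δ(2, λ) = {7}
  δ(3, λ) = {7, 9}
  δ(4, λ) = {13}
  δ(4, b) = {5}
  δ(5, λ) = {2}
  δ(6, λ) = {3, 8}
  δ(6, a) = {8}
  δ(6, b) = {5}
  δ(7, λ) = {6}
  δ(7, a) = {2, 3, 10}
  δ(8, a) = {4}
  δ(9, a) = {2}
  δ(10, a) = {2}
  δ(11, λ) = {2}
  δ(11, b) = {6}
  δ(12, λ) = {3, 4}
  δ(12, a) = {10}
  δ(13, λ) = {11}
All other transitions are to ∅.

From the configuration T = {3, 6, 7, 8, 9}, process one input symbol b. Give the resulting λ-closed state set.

{2, 3, 5, 6, 7, 8, 9}

6 on b → {5}.
No b-transition from 3, 7, 8, 9.
Union after reading b: {5}.
Now take the λ-closure:
From 5 via λ: add 2.
From 2 via λ: add 7.
From 7 via λ: add 6.
From 6 via λ: add 3, 8.
From 3 via λ: add 9.
No new states can be added; the closed set is {2, 3, 5, 6, 7, 8, 9}.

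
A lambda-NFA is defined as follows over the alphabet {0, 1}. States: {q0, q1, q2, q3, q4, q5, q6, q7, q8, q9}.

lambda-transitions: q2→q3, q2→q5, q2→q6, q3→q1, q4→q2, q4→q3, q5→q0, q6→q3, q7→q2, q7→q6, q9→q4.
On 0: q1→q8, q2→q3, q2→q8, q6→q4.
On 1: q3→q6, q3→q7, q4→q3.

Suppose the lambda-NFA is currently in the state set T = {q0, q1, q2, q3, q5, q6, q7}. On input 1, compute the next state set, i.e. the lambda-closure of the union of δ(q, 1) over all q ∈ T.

{q0, q1, q2, q3, q5, q6, q7}

q3 on 1 → {q6, q7}.
No 1-transition from q0, q1, q2, q5, q6, q7.
Union after reading 1: {q6, q7}.
Now take the lambda-closure:
From q6 via lambda: add q3.
From q7 via lambda: add q2.
From q2 via lambda: add q5.
From q3 via lambda: add q1.
From q5 via lambda: add q0.
No new states can be added; the closed set is {q0, q1, q2, q3, q5, q6, q7}.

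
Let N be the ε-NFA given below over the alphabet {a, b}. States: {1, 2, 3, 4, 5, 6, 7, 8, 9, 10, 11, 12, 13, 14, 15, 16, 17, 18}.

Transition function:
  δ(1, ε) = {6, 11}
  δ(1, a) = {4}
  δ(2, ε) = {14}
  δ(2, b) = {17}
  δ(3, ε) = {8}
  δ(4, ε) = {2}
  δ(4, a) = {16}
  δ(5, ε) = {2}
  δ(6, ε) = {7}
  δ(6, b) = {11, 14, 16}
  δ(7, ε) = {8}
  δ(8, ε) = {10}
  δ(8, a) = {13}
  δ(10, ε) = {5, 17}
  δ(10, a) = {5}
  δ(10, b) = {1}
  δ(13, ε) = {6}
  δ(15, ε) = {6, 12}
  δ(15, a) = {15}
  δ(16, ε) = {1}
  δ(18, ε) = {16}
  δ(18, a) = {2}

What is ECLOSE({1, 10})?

Start with {1, 10}.
From 1 via ε: add 6, 11.
From 10 via ε: add 5, 17.
From 5 via ε: add 2.
From 6 via ε: add 7.
From 2 via ε: add 14.
From 7 via ε: add 8.
No new states can be added; the closed set is {1, 2, 5, 6, 7, 8, 10, 11, 14, 17}.

{1, 2, 5, 6, 7, 8, 10, 11, 14, 17}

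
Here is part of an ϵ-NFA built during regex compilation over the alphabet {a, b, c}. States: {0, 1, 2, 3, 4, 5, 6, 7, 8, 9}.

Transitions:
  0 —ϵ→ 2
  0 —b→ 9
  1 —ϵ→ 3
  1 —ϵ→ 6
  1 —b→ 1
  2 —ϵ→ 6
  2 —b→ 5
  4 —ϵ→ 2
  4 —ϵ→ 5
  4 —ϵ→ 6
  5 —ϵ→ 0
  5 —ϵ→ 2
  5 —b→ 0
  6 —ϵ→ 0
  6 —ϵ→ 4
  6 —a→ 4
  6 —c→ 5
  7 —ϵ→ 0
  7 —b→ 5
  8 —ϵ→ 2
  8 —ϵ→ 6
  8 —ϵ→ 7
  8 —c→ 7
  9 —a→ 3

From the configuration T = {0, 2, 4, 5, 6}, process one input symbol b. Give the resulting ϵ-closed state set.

{0, 2, 4, 5, 6, 9}

0 on b → {9}.
2 on b → {5}.
5 on b → {0}.
No b-transition from 4, 6.
Union after reading b: {0, 5, 9}.
Now take the ϵ-closure:
From 0 via ϵ: add 2.
From 2 via ϵ: add 6.
From 6 via ϵ: add 4.
No new states can be added; the closed set is {0, 2, 4, 5, 6, 9}.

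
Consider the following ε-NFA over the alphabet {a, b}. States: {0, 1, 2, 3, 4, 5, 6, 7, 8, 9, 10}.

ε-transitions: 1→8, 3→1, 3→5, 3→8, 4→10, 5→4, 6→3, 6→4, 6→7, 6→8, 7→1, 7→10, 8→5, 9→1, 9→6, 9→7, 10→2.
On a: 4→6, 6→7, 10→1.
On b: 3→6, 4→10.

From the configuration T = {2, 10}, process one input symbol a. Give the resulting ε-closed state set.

{1, 2, 4, 5, 8, 10}

10 on a → {1}.
No a-transition from 2.
Union after reading a: {1}.
Now take the ε-closure:
From 1 via ε: add 8.
From 8 via ε: add 5.
From 5 via ε: add 4.
From 4 via ε: add 10.
From 10 via ε: add 2.
No new states can be added; the closed set is {1, 2, 4, 5, 8, 10}.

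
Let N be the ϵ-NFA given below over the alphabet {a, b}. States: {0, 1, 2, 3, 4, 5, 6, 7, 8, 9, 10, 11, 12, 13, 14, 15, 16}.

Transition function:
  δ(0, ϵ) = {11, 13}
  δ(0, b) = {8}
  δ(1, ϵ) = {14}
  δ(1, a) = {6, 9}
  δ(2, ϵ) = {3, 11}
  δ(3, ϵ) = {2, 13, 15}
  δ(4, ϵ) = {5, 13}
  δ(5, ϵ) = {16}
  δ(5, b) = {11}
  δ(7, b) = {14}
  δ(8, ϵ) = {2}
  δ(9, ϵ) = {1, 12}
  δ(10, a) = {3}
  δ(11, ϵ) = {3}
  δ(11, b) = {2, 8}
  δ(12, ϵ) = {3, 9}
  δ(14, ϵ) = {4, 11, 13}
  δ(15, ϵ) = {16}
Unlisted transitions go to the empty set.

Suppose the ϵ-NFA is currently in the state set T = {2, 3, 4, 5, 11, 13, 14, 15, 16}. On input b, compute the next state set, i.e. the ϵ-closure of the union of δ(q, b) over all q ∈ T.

{2, 3, 8, 11, 13, 15, 16}

5 on b → {11}.
11 on b → {2, 8}.
No b-transition from 2, 3, 4, 13, 14, 15, 16.
Union after reading b: {2, 8, 11}.
Now take the ϵ-closure:
From 2 via ϵ: add 3.
From 3 via ϵ: add 13, 15.
From 15 via ϵ: add 16.
No new states can be added; the closed set is {2, 3, 8, 11, 13, 15, 16}.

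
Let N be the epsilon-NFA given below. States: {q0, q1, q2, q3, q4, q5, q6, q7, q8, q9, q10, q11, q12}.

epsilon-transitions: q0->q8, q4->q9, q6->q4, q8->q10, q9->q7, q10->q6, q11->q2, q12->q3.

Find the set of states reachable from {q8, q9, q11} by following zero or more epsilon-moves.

Start with {q8, q9, q11}.
From q8 via epsilon: add q10.
From q9 via epsilon: add q7.
From q11 via epsilon: add q2.
From q10 via epsilon: add q6.
From q6 via epsilon: add q4.
No new states can be added; the closed set is {q2, q4, q6, q7, q8, q9, q10, q11}.

{q2, q4, q6, q7, q8, q9, q10, q11}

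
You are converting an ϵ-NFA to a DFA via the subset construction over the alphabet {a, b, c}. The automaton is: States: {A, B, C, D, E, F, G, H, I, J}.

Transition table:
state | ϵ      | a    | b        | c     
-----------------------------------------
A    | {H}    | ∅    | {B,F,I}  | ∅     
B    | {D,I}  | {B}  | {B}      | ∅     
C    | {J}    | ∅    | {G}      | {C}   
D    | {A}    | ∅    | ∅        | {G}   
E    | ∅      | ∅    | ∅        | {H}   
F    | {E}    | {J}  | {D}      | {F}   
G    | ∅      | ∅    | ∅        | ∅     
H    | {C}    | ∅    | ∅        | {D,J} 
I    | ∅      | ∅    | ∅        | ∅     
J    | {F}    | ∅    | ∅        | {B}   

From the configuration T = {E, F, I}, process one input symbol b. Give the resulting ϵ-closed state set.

{A, C, D, E, F, H, J}

F on b → {D}.
No b-transition from E, I.
Union after reading b: {D}.
Now take the ϵ-closure:
From D via ϵ: add A.
From A via ϵ: add H.
From H via ϵ: add C.
From C via ϵ: add J.
From J via ϵ: add F.
From F via ϵ: add E.
No new states can be added; the closed set is {A, C, D, E, F, H, J}.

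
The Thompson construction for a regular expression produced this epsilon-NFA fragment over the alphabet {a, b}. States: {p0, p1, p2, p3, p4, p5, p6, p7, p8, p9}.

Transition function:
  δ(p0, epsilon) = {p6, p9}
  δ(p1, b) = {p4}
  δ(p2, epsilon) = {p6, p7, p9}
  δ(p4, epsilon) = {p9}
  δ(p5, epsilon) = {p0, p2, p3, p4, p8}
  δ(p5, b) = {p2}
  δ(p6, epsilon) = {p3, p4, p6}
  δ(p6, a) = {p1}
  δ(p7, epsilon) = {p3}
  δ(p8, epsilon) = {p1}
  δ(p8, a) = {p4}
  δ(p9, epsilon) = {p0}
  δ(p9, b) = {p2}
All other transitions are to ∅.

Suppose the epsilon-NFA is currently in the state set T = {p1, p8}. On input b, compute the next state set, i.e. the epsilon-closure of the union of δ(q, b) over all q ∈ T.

{p0, p3, p4, p6, p9}

p1 on b → {p4}.
No b-transition from p8.
Union after reading b: {p4}.
Now take the epsilon-closure:
From p4 via epsilon: add p9.
From p9 via epsilon: add p0.
From p0 via epsilon: add p6.
From p6 via epsilon: add p3.
No new states can be added; the closed set is {p0, p3, p4, p6, p9}.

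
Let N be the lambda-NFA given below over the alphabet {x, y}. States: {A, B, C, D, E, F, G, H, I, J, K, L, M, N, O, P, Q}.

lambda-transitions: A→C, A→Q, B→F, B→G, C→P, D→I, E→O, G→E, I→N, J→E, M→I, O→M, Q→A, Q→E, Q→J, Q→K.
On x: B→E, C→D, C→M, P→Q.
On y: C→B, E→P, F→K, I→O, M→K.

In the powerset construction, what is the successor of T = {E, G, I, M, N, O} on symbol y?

E on y → {P}.
I on y → {O}.
M on y → {K}.
No y-transition from G, N, O.
Union after reading y: {K, O, P}.
Now take the lambda-closure:
From O via lambda: add M.
From M via lambda: add I.
From I via lambda: add N.
No new states can be added; the closed set is {I, K, M, N, O, P}.

{I, K, M, N, O, P}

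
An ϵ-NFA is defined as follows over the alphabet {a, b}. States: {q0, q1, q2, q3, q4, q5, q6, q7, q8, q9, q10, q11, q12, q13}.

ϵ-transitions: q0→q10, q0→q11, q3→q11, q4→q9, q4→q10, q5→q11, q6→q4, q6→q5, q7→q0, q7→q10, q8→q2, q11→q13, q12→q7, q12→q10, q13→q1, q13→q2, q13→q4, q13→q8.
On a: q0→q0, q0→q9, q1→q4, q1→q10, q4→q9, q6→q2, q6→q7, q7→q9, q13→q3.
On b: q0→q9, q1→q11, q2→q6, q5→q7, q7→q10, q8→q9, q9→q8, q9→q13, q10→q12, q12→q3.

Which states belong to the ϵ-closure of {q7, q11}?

Start with {q7, q11}.
From q7 via ϵ: add q0, q10.
From q11 via ϵ: add q13.
From q13 via ϵ: add q1, q2, q4, q8.
From q4 via ϵ: add q9.
No new states can be added; the closed set is {q0, q1, q2, q4, q7, q8, q9, q10, q11, q13}.

{q0, q1, q2, q4, q7, q8, q9, q10, q11, q13}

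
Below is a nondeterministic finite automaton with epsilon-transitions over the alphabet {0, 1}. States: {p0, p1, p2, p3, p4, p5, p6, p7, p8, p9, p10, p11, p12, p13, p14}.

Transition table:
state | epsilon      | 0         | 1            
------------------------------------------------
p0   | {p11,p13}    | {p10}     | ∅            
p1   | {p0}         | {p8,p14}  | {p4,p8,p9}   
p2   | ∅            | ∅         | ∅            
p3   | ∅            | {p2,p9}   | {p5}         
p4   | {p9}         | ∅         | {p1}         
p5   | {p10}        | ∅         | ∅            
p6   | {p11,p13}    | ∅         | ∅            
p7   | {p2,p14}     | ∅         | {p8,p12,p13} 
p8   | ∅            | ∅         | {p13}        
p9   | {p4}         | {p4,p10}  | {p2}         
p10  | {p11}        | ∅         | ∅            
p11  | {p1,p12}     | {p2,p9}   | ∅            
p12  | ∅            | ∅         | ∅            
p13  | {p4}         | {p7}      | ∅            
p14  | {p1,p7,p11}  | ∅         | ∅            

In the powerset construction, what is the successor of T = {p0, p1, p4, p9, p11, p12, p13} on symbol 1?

p1 on 1 → {p4, p8, p9}.
p4 on 1 → {p1}.
p9 on 1 → {p2}.
No 1-transition from p0, p11, p12, p13.
Union after reading 1: {p1, p2, p4, p8, p9}.
Now take the epsilon-closure:
From p1 via epsilon: add p0.
From p0 via epsilon: add p11, p13.
From p11 via epsilon: add p12.
No new states can be added; the closed set is {p0, p1, p2, p4, p8, p9, p11, p12, p13}.

{p0, p1, p2, p4, p8, p9, p11, p12, p13}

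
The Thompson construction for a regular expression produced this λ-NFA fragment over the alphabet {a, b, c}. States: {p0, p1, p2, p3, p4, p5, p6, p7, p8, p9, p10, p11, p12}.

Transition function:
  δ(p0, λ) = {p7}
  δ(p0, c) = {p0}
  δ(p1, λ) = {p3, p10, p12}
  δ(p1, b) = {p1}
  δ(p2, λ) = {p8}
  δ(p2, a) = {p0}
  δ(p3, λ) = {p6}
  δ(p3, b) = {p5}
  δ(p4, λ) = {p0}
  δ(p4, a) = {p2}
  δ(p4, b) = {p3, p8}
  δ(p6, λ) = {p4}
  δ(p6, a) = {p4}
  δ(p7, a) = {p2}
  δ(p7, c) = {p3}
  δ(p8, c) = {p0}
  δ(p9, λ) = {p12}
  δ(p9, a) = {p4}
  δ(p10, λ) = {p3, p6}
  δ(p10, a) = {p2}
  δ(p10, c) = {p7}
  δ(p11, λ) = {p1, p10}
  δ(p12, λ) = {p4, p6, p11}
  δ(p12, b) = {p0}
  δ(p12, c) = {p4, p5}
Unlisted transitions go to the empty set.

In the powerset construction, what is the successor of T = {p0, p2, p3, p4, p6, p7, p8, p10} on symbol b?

{p0, p3, p4, p5, p6, p7, p8}

p3 on b → {p5}.
p4 on b → {p3, p8}.
No b-transition from p0, p2, p6, p7, p8, p10.
Union after reading b: {p3, p5, p8}.
Now take the λ-closure:
From p3 via λ: add p6.
From p6 via λ: add p4.
From p4 via λ: add p0.
From p0 via λ: add p7.
No new states can be added; the closed set is {p0, p3, p4, p5, p6, p7, p8}.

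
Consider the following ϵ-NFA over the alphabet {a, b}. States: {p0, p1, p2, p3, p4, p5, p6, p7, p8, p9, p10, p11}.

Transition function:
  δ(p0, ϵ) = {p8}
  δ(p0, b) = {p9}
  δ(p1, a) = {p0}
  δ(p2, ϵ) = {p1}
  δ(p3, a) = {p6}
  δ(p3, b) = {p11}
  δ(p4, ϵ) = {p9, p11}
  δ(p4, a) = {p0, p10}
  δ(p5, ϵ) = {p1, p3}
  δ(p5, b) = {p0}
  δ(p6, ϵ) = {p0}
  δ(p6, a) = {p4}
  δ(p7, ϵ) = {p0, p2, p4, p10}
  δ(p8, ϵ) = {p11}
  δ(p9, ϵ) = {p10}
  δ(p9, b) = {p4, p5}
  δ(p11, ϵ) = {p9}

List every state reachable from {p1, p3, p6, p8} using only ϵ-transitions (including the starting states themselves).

Start with {p1, p3, p6, p8}.
From p6 via ϵ: add p0.
From p8 via ϵ: add p11.
From p11 via ϵ: add p9.
From p9 via ϵ: add p10.
No new states can be added; the closed set is {p0, p1, p3, p6, p8, p9, p10, p11}.

{p0, p1, p3, p6, p8, p9, p10, p11}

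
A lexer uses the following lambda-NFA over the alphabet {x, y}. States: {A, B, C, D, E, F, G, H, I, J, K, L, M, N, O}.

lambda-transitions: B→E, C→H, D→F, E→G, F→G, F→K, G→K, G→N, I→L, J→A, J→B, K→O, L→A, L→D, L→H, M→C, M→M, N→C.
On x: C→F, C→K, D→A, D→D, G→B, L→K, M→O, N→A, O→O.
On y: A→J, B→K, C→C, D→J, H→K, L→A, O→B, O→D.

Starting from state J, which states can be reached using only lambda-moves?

{A, B, C, E, G, H, J, K, N, O}

Start with {J}.
From J via lambda: add A, B.
From B via lambda: add E.
From E via lambda: add G.
From G via lambda: add K, N.
From K via lambda: add O.
From N via lambda: add C.
From C via lambda: add H.
No new states can be added; the closed set is {A, B, C, E, G, H, J, K, N, O}.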